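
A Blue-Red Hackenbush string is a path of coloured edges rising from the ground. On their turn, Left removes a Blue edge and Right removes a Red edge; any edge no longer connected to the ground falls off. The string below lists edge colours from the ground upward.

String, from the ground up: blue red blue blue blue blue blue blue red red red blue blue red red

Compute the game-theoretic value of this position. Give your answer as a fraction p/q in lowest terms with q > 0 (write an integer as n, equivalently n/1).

16153/16384

step 1: add blue to get b; options L={ 0 } R={ · } → 1
step 2: add red to get br; options L={ 0 } R={ 1 } → 1/2
step 3: add blue to get brb; options L={ 0,1/2 } R={ 1 } → 3/4
step 4: add blue to get brbb; options L={ 0,1/2,3/4 } R={ 1 } → 7/8
step 5: add blue to get brbbb; options L={ 0,1/2,3/4,7/8 } R={ 1 } → 15/16
step 6: add blue to get brbbbb; options L={ 0,1/2,3/4,7/8,15/16 } R={ 1 } → 31/32
step 7: add blue to get brbbbbb; options L={ 0,1/2,3/4,7/8,15/16,31/32 } R={ 1 } → 63/64
step 8: add blue to get brbbbbbb; options L={ 0,1/2,3/4,7/8,15/16,31/32,63/64 } R={ 1 } → 127/128
step 9: add red to get brbbbbbbr; options L={ 0,1/2,3/4,7/8,15/16,31/32,63/64 } R={ 127/128,1 } → 253/256
step 10: add red to get brbbbbbbrr; options L={ 0,1/2,3/4,7/8,15/16,31/32,63/64 } R={ 253/256,127/128,1 } → 505/512
step 11: add red to get brbbbbbbrrr; options L={ 0,1/2,3/4,7/8,15/16,31/32,63/64 } R={ 505/512,253/256,127/128,1 } → 1009/1024
step 12: add blue to get brbbbbbbrrrb; options L={ 0,1/2,3/4,7/8,15/16,31/32,63/64,1009/1024 } R={ 505/512,253/256,127/128,1 } → 2019/2048
step 13: add blue to get brbbbbbbrrrbb; options L={ 0,1/2,3/4,7/8,15/16,31/32,63/64,1009/1024,2019/2048 } R={ 505/512,253/256,127/128,1 } → 4039/4096
step 14: add red to get brbbbbbbrrrbbr; options L={ 0,1/2,3/4,7/8,15/16,31/32,63/64,1009/1024,2019/2048 } R={ 4039/4096,505/512,253/256,127/128,1 } → 8077/8192
step 15: add red to get brbbbbbbrrrbbrr; options L={ 0,1/2,3/4,7/8,15/16,31/32,63/64,1009/1024,2019/2048 } R={ 8077/8192,4039/4096,505/512,253/256,127/128,1 } → 16153/16384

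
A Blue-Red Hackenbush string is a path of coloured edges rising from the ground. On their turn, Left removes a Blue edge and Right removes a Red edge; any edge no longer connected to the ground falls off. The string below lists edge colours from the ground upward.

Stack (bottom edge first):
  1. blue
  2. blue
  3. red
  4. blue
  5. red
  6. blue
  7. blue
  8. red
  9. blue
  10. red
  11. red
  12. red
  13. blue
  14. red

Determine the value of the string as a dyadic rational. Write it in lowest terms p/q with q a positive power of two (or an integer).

G_1 [b]  L=[0]  R=[none]  -> 1
G_2 [bb]  L=[0 1]  R=[none]  -> 2
G_3 [bbr]  L=[0 1]  R=[2]  -> 3/2
G_4 [bbrb]  L=[0 1 3/2]  R=[2]  -> 7/4
G_5 [bbrbr]  L=[0 1 3/2]  R=[7/4 2]  -> 13/8
G_6 [bbrbrb]  L=[0 1 3/2 13/8]  R=[7/4 2]  -> 27/16
G_7 [bbrbrbb]  L=[0 1 3/2 13/8 27/16]  R=[7/4 2]  -> 55/32
G_8 [bbrbrbbr]  L=[0 1 3/2 13/8 27/16]  R=[55/32 7/4 2]  -> 109/64
G_9 [bbrbrbbrb]  L=[0 1 3/2 13/8 27/16 109/64]  R=[55/32 7/4 2]  -> 219/128
G_10 [bbrbrbbrbr]  L=[0 1 3/2 13/8 27/16 109/64]  R=[219/128 55/32 7/4 2]  -> 437/256
G_11 [bbrbrbbrbrr]  L=[0 1 3/2 13/8 27/16 109/64]  R=[437/256 219/128 55/32 7/4 2]  -> 873/512
G_12 [bbrbrbbrbrrr]  L=[0 1 3/2 13/8 27/16 109/64]  R=[873/512 437/256 219/128 55/32 7/4 2]  -> 1745/1024
G_13 [bbrbrbbrbrrrb]  L=[0 1 3/2 13/8 27/16 109/64 1745/1024]  R=[873/512 437/256 219/128 55/32 7/4 2]  -> 3491/2048
G_14 [bbrbrbbrbrrrbr]  L=[0 1 3/2 13/8 27/16 109/64 1745/1024]  R=[3491/2048 873/512 437/256 219/128 55/32 7/4 2]  -> 6981/4096

6981/4096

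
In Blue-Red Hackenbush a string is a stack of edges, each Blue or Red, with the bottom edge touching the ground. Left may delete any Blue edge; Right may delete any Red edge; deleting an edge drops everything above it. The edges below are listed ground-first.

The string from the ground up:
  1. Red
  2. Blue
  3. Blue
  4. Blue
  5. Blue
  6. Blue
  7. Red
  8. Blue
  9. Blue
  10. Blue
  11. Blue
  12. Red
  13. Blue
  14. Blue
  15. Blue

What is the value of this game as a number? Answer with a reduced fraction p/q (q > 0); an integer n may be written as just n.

1 of 15 · R · max L −∞ · min R 0 -> -1
2 of 15 · RB · max L -1 · min R 0 -> -1/2
3 of 15 · RBB · max L -1/2 · min R 0 -> -1/4
4 of 15 · RBBB · max L -1/4 · min R 0 -> -1/8
5 of 15 · RBBBB · max L -1/8 · min R 0 -> -1/16
6 of 15 · RBBBBB · max L -1/16 · min R 0 -> -1/32
7 of 15 · RBBBBBR · max L -1/16 · min R -1/32 -> -3/64
8 of 15 · RBBBBBRB · max L -3/64 · min R -1/32 -> -5/128
9 of 15 · RBBBBBRBB · max L -5/128 · min R -1/32 -> -9/256
10 of 15 · RBBBBBRBBB · max L -9/256 · min R -1/32 -> -17/512
11 of 15 · RBBBBBRBBBB · max L -17/512 · min R -1/32 -> -33/1024
12 of 15 · RBBBBBRBBBBR · max L -17/512 · min R -33/1024 -> -67/2048
13 of 15 · RBBBBBRBBBBRB · max L -67/2048 · min R -33/1024 -> -133/4096
14 of 15 · RBBBBBRBBBBRBB · max L -133/4096 · min R -33/1024 -> -265/8192
15 of 15 · RBBBBBRBBBBRBBB · max L -265/8192 · min R -33/1024 -> -529/16384

-529/16384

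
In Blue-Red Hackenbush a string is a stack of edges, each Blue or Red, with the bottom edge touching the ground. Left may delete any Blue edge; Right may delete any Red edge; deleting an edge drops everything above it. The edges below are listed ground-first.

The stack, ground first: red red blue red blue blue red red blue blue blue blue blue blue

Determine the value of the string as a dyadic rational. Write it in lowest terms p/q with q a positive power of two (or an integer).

-6529/4096

Build v(s[:k]) for k = 1..14, string s = red red blue red blue blue red red blue blue blue blue blue blue.
1 of 14 · r · max L −∞ · min R 0 -> -1
2 of 14 · rr · max L −∞ · min R -1 -> -2
3 of 14 · rrb · max L -2 · min R -1 -> -3/2
4 of 14 · rrbr · max L -2 · min R -3/2 -> -7/4
5 of 14 · rrbrb · max L -7/4 · min R -3/2 -> -13/8
6 of 14 · rrbrbb · max L -13/8 · min R -3/2 -> -25/16
7 of 14 · rrbrbbr · max L -13/8 · min R -25/16 -> -51/32
8 of 14 · rrbrbbrr · max L -13/8 · min R -51/32 -> -103/64
9 of 14 · rrbrbbrrb · max L -103/64 · min R -51/32 -> -205/128
10 of 14 · rrbrbbrrbb · max L -205/128 · min R -51/32 -> -409/256
11 of 14 · rrbrbbrrbbb · max L -409/256 · min R -51/32 -> -817/512
12 of 14 · rrbrbbrrbbbb · max L -817/512 · min R -51/32 -> -1633/1024
13 of 14 · rrbrbbrrbbbbb · max L -1633/1024 · min R -51/32 -> -3265/2048
14 of 14 · rrbrbbrrbbbbbb · max L -3265/2048 · min R -51/32 -> -6529/4096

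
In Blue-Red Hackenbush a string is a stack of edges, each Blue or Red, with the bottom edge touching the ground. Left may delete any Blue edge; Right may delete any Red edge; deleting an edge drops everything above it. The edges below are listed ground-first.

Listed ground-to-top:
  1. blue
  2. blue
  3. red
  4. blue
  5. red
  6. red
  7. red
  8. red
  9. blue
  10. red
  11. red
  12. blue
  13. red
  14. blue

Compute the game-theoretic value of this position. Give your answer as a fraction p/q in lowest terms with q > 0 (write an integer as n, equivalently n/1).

Recurse on prefixes of the 14-edge string blue blue red blue red red red red blue red red blue red blue:
step 1: add blue to get b; options L={ 0 } R={ ∅ } — 1
step 2: add blue to get bb; options L={ 0,1 } R={ ∅ } — 2
step 3: add red to get bbr; options L={ 0,1 } R={ 2 } — 3/2
step 4: add blue to get bbrb; options L={ 0,1,3/2 } R={ 2 } — 7/4
step 5: add red to get bbrbr; options L={ 0,1,3/2 } R={ 7/4,2 } — 13/8
step 6: add red to get bbrbrr; options L={ 0,1,3/2 } R={ 13/8,7/4,2 } — 25/16
step 7: add red to get bbrbrrr; options L={ 0,1,3/2 } R={ 25/16,13/8,7/4,2 } — 49/32
step 8: add red to get bbrbrrrr; options L={ 0,1,3/2 } R={ 49/32,25/16,13/8,7/4,2 } — 97/64
step 9: add blue to get bbrbrrrrb; options L={ 0,1,3/2,97/64 } R={ 49/32,25/16,13/8,7/4,2 } — 195/128
step 10: add red to get bbrbrrrrbr; options L={ 0,1,3/2,97/64 } R={ 195/128,49/32,25/16,13/8,7/4,2 } — 389/256
step 11: add red to get bbrbrrrrbrr; options L={ 0,1,3/2,97/64 } R={ 389/256,195/128,49/32,25/16,13/8,7/4,2 } — 777/512
step 12: add blue to get bbrbrrrrbrrb; options L={ 0,1,3/2,97/64,777/512 } R={ 389/256,195/128,49/32,25/16,13/8,7/4,2 } — 1555/1024
step 13: add red to get bbrbrrrrbrrbr; options L={ 0,1,3/2,97/64,777/512 } R={ 1555/1024,389/256,195/128,49/32,25/16,13/8,7/4,2 } — 3109/2048
step 14: add blue to get bbrbrrrrbrrbrb; options L={ 0,1,3/2,97/64,777/512,3109/2048 } R={ 1555/1024,389/256,195/128,49/32,25/16,13/8,7/4,2 } — 6219/4096

6219/4096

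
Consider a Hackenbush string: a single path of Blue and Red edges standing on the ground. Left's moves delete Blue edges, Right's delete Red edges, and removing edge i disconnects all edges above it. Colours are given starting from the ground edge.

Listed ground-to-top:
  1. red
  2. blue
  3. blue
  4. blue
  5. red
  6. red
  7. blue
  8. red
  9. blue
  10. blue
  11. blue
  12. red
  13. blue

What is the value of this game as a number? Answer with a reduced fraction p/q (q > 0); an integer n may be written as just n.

-837/4096

r: Left { (no moves) }, Right { 0 } ⇒ simplest -1
rb: Left { -1 }, Right { 0 } ⇒ simplest -1/2
rbb: Left { -1, -1/2 }, Right { 0 } ⇒ simplest -1/4
rbbb: Left { -1, -1/2, -1/4 }, Right { 0 } ⇒ simplest -1/8
rbbbr: Left { -1, -1/2, -1/4 }, Right { -1/8, 0 } ⇒ simplest -3/16
rbbbrr: Left { -1, -1/2, -1/4 }, Right { -3/16, -1/8, 0 } ⇒ simplest -7/32
rbbbrrb: Left { -1, -1/2, -1/4, -7/32 }, Right { -3/16, -1/8, 0 } ⇒ simplest -13/64
rbbbrrbr: Left { -1, -1/2, -1/4, -7/32 }, Right { -13/64, -3/16, -1/8, 0 } ⇒ simplest -27/128
rbbbrrbrb: Left { -1, -1/2, -1/4, -7/32, -27/128 }, Right { -13/64, -3/16, -1/8, 0 } ⇒ simplest -53/256
rbbbrrbrbb: Left { -1, -1/2, -1/4, -7/32, -27/128, -53/256 }, Right { -13/64, -3/16, -1/8, 0 } ⇒ simplest -105/512
rbbbrrbrbbb: Left { -1, -1/2, -1/4, -7/32, -27/128, -53/256, -105/512 }, Right { -13/64, -3/16, -1/8, 0 } ⇒ simplest -209/1024
rbbbrrbrbbbr: Left { -1, -1/2, -1/4, -7/32, -27/128, -53/256, -105/512 }, Right { -209/1024, -13/64, -3/16, -1/8, 0 } ⇒ simplest -419/2048
rbbbrrbrbbbrb: Left { -1, -1/2, -1/4, -7/32, -27/128, -53/256, -105/512, -419/2048 }, Right { -209/1024, -13/64, -3/16, -1/8, 0 } ⇒ simplest -837/4096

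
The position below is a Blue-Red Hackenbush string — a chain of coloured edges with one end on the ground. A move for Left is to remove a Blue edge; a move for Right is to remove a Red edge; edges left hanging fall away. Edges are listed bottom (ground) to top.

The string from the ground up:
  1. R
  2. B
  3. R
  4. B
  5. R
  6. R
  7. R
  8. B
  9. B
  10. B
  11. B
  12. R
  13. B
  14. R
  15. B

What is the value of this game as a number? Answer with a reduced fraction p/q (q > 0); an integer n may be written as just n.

1 of 15 · R · max L −∞ · min R 0 gives -1
2 of 15 · RB · max L -1 · min R 0 gives -1/2
3 of 15 · RBR · max L -1 · min R -1/2 gives -3/4
4 of 15 · RBRB · max L -3/4 · min R -1/2 gives -5/8
5 of 15 · RBRBR · max L -3/4 · min R -5/8 gives -11/16
6 of 15 · RBRBRR · max L -3/4 · min R -11/16 gives -23/32
7 of 15 · RBRBRRR · max L -3/4 · min R -23/32 gives -47/64
8 of 15 · RBRBRRRB · max L -47/64 · min R -23/32 gives -93/128
9 of 15 · RBRBRRRBB · max L -93/128 · min R -23/32 gives -185/256
10 of 15 · RBRBRRRBBB · max L -185/256 · min R -23/32 gives -369/512
11 of 15 · RBRBRRRBBBB · max L -369/512 · min R -23/32 gives -737/1024
12 of 15 · RBRBRRRBBBBR · max L -369/512 · min R -737/1024 gives -1475/2048
13 of 15 · RBRBRRRBBBBRB · max L -1475/2048 · min R -737/1024 gives -2949/4096
14 of 15 · RBRBRRRBBBBRBR · max L -1475/2048 · min R -2949/4096 gives -5899/8192
15 of 15 · RBRBRRRBBBBRBRB · max L -5899/8192 · min R -2949/4096 gives -11797/16384

-11797/16384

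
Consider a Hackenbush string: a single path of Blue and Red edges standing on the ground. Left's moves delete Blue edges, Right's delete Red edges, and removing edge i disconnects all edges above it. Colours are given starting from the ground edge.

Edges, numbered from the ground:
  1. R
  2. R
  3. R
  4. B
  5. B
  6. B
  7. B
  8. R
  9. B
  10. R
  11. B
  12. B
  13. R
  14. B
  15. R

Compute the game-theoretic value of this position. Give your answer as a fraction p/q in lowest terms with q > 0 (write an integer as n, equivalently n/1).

-8523/4096

value_1 [R]  L=[]  R=[0]  → -1
value_2 [RR]  L=[]  R=[-1,0]  → -2
value_3 [RRR]  L=[]  R=[-2,-1,0]  → -3
value_4 [RRRB]  L=[-3]  R=[-2,-1,0]  → -5/2
value_5 [RRRBB]  L=[-3,-5/2]  R=[-2,-1,0]  → -9/4
value_6 [RRRBBB]  L=[-3,-5/2,-9/4]  R=[-2,-1,0]  → -17/8
value_7 [RRRBBBB]  L=[-3,-5/2,-9/4,-17/8]  R=[-2,-1,0]  → -33/16
value_8 [RRRBBBBR]  L=[-3,-5/2,-9/4,-17/8]  R=[-33/16,-2,-1,0]  → -67/32
value_9 [RRRBBBBRB]  L=[-3,-5/2,-9/4,-17/8,-67/32]  R=[-33/16,-2,-1,0]  → -133/64
value_10 [RRRBBBBRBR]  L=[-3,-5/2,-9/4,-17/8,-67/32]  R=[-133/64,-33/16,-2,-1,0]  → -267/128
value_11 [RRRBBBBRBRB]  L=[-3,-5/2,-9/4,-17/8,-67/32,-267/128]  R=[-133/64,-33/16,-2,-1,0]  → -533/256
value_12 [RRRBBBBRBRBB]  L=[-3,-5/2,-9/4,-17/8,-67/32,-267/128,-533/256]  R=[-133/64,-33/16,-2,-1,0]  → -1065/512
value_13 [RRRBBBBRBRBBR]  L=[-3,-5/2,-9/4,-17/8,-67/32,-267/128,-533/256]  R=[-1065/512,-133/64,-33/16,-2,-1,0]  → -2131/1024
value_14 [RRRBBBBRBRBBRB]  L=[-3,-5/2,-9/4,-17/8,-67/32,-267/128,-533/256,-2131/1024]  R=[-1065/512,-133/64,-33/16,-2,-1,0]  → -4261/2048
value_15 [RRRBBBBRBRBBRBR]  L=[-3,-5/2,-9/4,-17/8,-67/32,-267/128,-533/256,-2131/1024]  R=[-4261/2048,-1065/512,-133/64,-33/16,-2,-1,0]  → -8523/4096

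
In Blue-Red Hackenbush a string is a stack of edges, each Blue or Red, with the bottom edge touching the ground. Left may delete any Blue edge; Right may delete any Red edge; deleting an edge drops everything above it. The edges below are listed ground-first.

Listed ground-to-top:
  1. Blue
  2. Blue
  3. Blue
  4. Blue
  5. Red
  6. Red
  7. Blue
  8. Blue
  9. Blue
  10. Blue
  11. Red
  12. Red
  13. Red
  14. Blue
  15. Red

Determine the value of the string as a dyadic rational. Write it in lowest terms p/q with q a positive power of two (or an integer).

7109/2048

step 1: add Blue to get B; options L={ 0 } R={ · } ⇒ 1
step 2: add Blue to get BB; options L={ 0, 1 } R={ · } ⇒ 2
step 3: add Blue to get BBB; options L={ 0, 1, 2 } R={ · } ⇒ 3
step 4: add Blue to get BBBB; options L={ 0, 1, 2, 3 } R={ · } ⇒ 4
step 5: add Red to get BBBBR; options L={ 0, 1, 2, 3 } R={ 4 } ⇒ 7/2
step 6: add Red to get BBBBRR; options L={ 0, 1, 2, 3 } R={ 7/2, 4 } ⇒ 13/4
step 7: add Blue to get BBBBRRB; options L={ 0, 1, 2, 3, 13/4 } R={ 7/2, 4 } ⇒ 27/8
step 8: add Blue to get BBBBRRBB; options L={ 0, 1, 2, 3, 13/4, 27/8 } R={ 7/2, 4 } ⇒ 55/16
step 9: add Blue to get BBBBRRBBB; options L={ 0, 1, 2, 3, 13/4, 27/8, 55/16 } R={ 7/2, 4 } ⇒ 111/32
step 10: add Blue to get BBBBRRBBBB; options L={ 0, 1, 2, 3, 13/4, 27/8, 55/16, 111/32 } R={ 7/2, 4 } ⇒ 223/64
step 11: add Red to get BBBBRRBBBBR; options L={ 0, 1, 2, 3, 13/4, 27/8, 55/16, 111/32 } R={ 223/64, 7/2, 4 } ⇒ 445/128
step 12: add Red to get BBBBRRBBBBRR; options L={ 0, 1, 2, 3, 13/4, 27/8, 55/16, 111/32 } R={ 445/128, 223/64, 7/2, 4 } ⇒ 889/256
step 13: add Red to get BBBBRRBBBBRRR; options L={ 0, 1, 2, 3, 13/4, 27/8, 55/16, 111/32 } R={ 889/256, 445/128, 223/64, 7/2, 4 } ⇒ 1777/512
step 14: add Blue to get BBBBRRBBBBRRRB; options L={ 0, 1, 2, 3, 13/4, 27/8, 55/16, 111/32, 1777/512 } R={ 889/256, 445/128, 223/64, 7/2, 4 } ⇒ 3555/1024
step 15: add Red to get BBBBRRBBBBRRRBR; options L={ 0, 1, 2, 3, 13/4, 27/8, 55/16, 111/32, 1777/512 } R={ 3555/1024, 889/256, 445/128, 223/64, 7/2, 4 } ⇒ 7109/2048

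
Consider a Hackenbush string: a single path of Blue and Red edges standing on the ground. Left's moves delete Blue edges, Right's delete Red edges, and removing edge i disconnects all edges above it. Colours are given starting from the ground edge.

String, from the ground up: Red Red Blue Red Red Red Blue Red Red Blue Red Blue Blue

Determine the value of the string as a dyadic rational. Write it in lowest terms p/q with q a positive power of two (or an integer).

R: Left { none }, Right { 0 } — simplest -1
RR: Left { none }, Right { -1; 0 } — simplest -2
RRB: Left { -2 }, Right { -1; 0 } — simplest -3/2
RRBR: Left { -2 }, Right { -3/2; -1; 0 } — simplest -7/4
RRBRR: Left { -2 }, Right { -7/4; -3/2; -1; 0 } — simplest -15/8
RRBRRR: Left { -2 }, Right { -15/8; -7/4; -3/2; -1; 0 } — simplest -31/16
RRBRRRB: Left { -2; -31/16 }, Right { -15/8; -7/4; -3/2; -1; 0 } — simplest -61/32
RRBRRRBR: Left { -2; -31/16 }, Right { -61/32; -15/8; -7/4; -3/2; -1; 0 } — simplest -123/64
RRBRRRBRR: Left { -2; -31/16 }, Right { -123/64; -61/32; -15/8; -7/4; -3/2; -1; 0 } — simplest -247/128
RRBRRRBRRB: Left { -2; -31/16; -247/128 }, Right { -123/64; -61/32; -15/8; -7/4; -3/2; -1; 0 } — simplest -493/256
RRBRRRBRRBR: Left { -2; -31/16; -247/128 }, Right { -493/256; -123/64; -61/32; -15/8; -7/4; -3/2; -1; 0 } — simplest -987/512
RRBRRRBRRBRB: Left { -2; -31/16; -247/128; -987/512 }, Right { -493/256; -123/64; -61/32; -15/8; -7/4; -3/2; -1; 0 } — simplest -1973/1024
RRBRRRBRRBRBB: Left { -2; -31/16; -247/128; -987/512; -1973/1024 }, Right { -493/256; -123/64; -61/32; -15/8; -7/4; -3/2; -1; 0 } — simplest -3945/2048

-3945/2048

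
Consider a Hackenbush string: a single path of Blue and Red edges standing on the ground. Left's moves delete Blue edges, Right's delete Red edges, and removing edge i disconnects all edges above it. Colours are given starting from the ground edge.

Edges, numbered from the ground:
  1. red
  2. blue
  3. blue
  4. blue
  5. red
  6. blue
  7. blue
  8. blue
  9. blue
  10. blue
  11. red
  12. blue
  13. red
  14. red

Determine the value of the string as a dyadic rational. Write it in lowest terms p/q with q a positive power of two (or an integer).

-1047/8192

step 1: add red to get r; options L={ (no moves) } R={ 0 } = -1
step 2: add blue to get rb; options L={ -1 } R={ 0 } = -1/2
step 3: add blue to get rbb; options L={ -1,-1/2 } R={ 0 } = -1/4
step 4: add blue to get rbbb; options L={ -1,-1/2,-1/4 } R={ 0 } = -1/8
step 5: add red to get rbbbr; options L={ -1,-1/2,-1/4 } R={ -1/8,0 } = -3/16
step 6: add blue to get rbbbrb; options L={ -1,-1/2,-1/4,-3/16 } R={ -1/8,0 } = -5/32
step 7: add blue to get rbbbrbb; options L={ -1,-1/2,-1/4,-3/16,-5/32 } R={ -1/8,0 } = -9/64
step 8: add blue to get rbbbrbbb; options L={ -1,-1/2,-1/4,-3/16,-5/32,-9/64 } R={ -1/8,0 } = -17/128
step 9: add blue to get rbbbrbbbb; options L={ -1,-1/2,-1/4,-3/16,-5/32,-9/64,-17/128 } R={ -1/8,0 } = -33/256
step 10: add blue to get rbbbrbbbbb; options L={ -1,-1/2,-1/4,-3/16,-5/32,-9/64,-17/128,-33/256 } R={ -1/8,0 } = -65/512
step 11: add red to get rbbbrbbbbbr; options L={ -1,-1/2,-1/4,-3/16,-5/32,-9/64,-17/128,-33/256 } R={ -65/512,-1/8,0 } = -131/1024
step 12: add blue to get rbbbrbbbbbrb; options L={ -1,-1/2,-1/4,-3/16,-5/32,-9/64,-17/128,-33/256,-131/1024 } R={ -65/512,-1/8,0 } = -261/2048
step 13: add red to get rbbbrbbbbbrbr; options L={ -1,-1/2,-1/4,-3/16,-5/32,-9/64,-17/128,-33/256,-131/1024 } R={ -261/2048,-65/512,-1/8,0 } = -523/4096
step 14: add red to get rbbbrbbbbbrbrr; options L={ -1,-1/2,-1/4,-3/16,-5/32,-9/64,-17/128,-33/256,-131/1024 } R={ -523/4096,-261/2048,-65/512,-1/8,0 } = -1047/8192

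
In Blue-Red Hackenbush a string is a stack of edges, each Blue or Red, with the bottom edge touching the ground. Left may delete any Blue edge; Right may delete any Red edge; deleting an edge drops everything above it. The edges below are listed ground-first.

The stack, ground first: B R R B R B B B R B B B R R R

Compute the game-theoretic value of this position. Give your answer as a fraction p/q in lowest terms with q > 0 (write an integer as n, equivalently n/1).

Prefix values for B R R B R B B B R B B B R R R via {L|R} + simplicity:
val_1 [B]  L=[0]  R=[(no moves)]  = 1
val_2 [BR]  L=[0]  R=[1]  = 1/2
val_3 [BRR]  L=[0]  R=[1/2, 1]  = 1/4
val_4 [BRRB]  L=[0, 1/4]  R=[1/2, 1]  = 3/8
val_5 [BRRBR]  L=[0, 1/4]  R=[3/8, 1/2, 1]  = 5/16
val_6 [BRRBRB]  L=[0, 1/4, 5/16]  R=[3/8, 1/2, 1]  = 11/32
val_7 [BRRBRBB]  L=[0, 1/4, 5/16, 11/32]  R=[3/8, 1/2, 1]  = 23/64
val_8 [BRRBRBBB]  L=[0, 1/4, 5/16, 11/32, 23/64]  R=[3/8, 1/2, 1]  = 47/128
val_9 [BRRBRBBBR]  L=[0, 1/4, 5/16, 11/32, 23/64]  R=[47/128, 3/8, 1/2, 1]  = 93/256
val_10 [BRRBRBBBRB]  L=[0, 1/4, 5/16, 11/32, 23/64, 93/256]  R=[47/128, 3/8, 1/2, 1]  = 187/512
val_11 [BRRBRBBBRBB]  L=[0, 1/4, 5/16, 11/32, 23/64, 93/256, 187/512]  R=[47/128, 3/8, 1/2, 1]  = 375/1024
val_12 [BRRBRBBBRBBB]  L=[0, 1/4, 5/16, 11/32, 23/64, 93/256, 187/512, 375/1024]  R=[47/128, 3/8, 1/2, 1]  = 751/2048
val_13 [BRRBRBBBRBBBR]  L=[0, 1/4, 5/16, 11/32, 23/64, 93/256, 187/512, 375/1024]  R=[751/2048, 47/128, 3/8, 1/2, 1]  = 1501/4096
val_14 [BRRBRBBBRBBBRR]  L=[0, 1/4, 5/16, 11/32, 23/64, 93/256, 187/512, 375/1024]  R=[1501/4096, 751/2048, 47/128, 3/8, 1/2, 1]  = 3001/8192
val_15 [BRRBRBBBRBBBRRR]  L=[0, 1/4, 5/16, 11/32, 23/64, 93/256, 187/512, 375/1024]  R=[3001/8192, 1501/4096, 751/2048, 47/128, 3/8, 1/2, 1]  = 6001/16384

6001/16384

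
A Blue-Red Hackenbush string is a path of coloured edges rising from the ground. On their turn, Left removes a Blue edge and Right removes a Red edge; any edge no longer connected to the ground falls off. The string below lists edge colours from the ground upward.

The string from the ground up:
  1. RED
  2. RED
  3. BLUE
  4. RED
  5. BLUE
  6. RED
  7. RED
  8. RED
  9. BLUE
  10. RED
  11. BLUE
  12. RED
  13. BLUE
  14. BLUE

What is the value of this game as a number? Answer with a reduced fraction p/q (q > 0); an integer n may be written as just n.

-7081/4096

Prefix values for RED RED BLUE RED BLUE RED RED RED BLUE RED BLUE RED BLUE BLUE via {L|R} + simplicity:
edge 1 of 14 (RED): { ∅ | 0 } gives -1
edge 2 of 14 (RED): { ∅ | -1 0 } gives -2
edge 3 of 14 (BLUE): { -2 | -1 0 } gives -3/2
edge 4 of 14 (RED): { -2 | -3/2 -1 0 } gives -7/4
edge 5 of 14 (BLUE): { -2 -7/4 | -3/2 -1 0 } gives -13/8
edge 6 of 14 (RED): { -2 -7/4 | -13/8 -3/2 -1 0 } gives -27/16
edge 7 of 14 (RED): { -2 -7/4 | -27/16 -13/8 -3/2 -1 0 } gives -55/32
edge 8 of 14 (RED): { -2 -7/4 | -55/32 -27/16 -13/8 -3/2 -1 0 } gives -111/64
edge 9 of 14 (BLUE): { -2 -7/4 -111/64 | -55/32 -27/16 -13/8 -3/2 -1 0 } gives -221/128
edge 10 of 14 (RED): { -2 -7/4 -111/64 | -221/128 -55/32 -27/16 -13/8 -3/2 -1 0 } gives -443/256
edge 11 of 14 (BLUE): { -2 -7/4 -111/64 -443/256 | -221/128 -55/32 -27/16 -13/8 -3/2 -1 0 } gives -885/512
edge 12 of 14 (RED): { -2 -7/4 -111/64 -443/256 | -885/512 -221/128 -55/32 -27/16 -13/8 -3/2 -1 0 } gives -1771/1024
edge 13 of 14 (BLUE): { -2 -7/4 -111/64 -443/256 -1771/1024 | -885/512 -221/128 -55/32 -27/16 -13/8 -3/2 -1 0 } gives -3541/2048
edge 14 of 14 (BLUE): { -2 -7/4 -111/64 -443/256 -1771/1024 -3541/2048 | -885/512 -221/128 -55/32 -27/16 -13/8 -3/2 -1 0 } gives -7081/4096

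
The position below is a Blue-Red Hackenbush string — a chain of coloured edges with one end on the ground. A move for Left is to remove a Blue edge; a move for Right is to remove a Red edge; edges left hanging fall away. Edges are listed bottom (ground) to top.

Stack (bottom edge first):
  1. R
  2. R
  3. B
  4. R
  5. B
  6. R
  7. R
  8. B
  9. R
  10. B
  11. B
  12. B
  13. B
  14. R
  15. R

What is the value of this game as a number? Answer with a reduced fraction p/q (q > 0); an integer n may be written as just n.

edge 1 of 15 (R): { ∅ | 0 } = -1
edge 2 of 15 (R): { ∅ | -1, 0 } = -2
edge 3 of 15 (B): { -2 | -1, 0 } = -3/2
edge 4 of 15 (R): { -2 | -3/2, -1, 0 } = -7/4
edge 5 of 15 (B): { -2, -7/4 | -3/2, -1, 0 } = -13/8
edge 6 of 15 (R): { -2, -7/4 | -13/8, -3/2, -1, 0 } = -27/16
edge 7 of 15 (R): { -2, -7/4 | -27/16, -13/8, -3/2, -1, 0 } = -55/32
edge 8 of 15 (B): { -2, -7/4, -55/32 | -27/16, -13/8, -3/2, -1, 0 } = -109/64
edge 9 of 15 (R): { -2, -7/4, -55/32 | -109/64, -27/16, -13/8, -3/2, -1, 0 } = -219/128
edge 10 of 15 (B): { -2, -7/4, -55/32, -219/128 | -109/64, -27/16, -13/8, -3/2, -1, 0 } = -437/256
edge 11 of 15 (B): { -2, -7/4, -55/32, -219/128, -437/256 | -109/64, -27/16, -13/8, -3/2, -1, 0 } = -873/512
edge 12 of 15 (B): { -2, -7/4, -55/32, -219/128, -437/256, -873/512 | -109/64, -27/16, -13/8, -3/2, -1, 0 } = -1745/1024
edge 13 of 15 (B): { -2, -7/4, -55/32, -219/128, -437/256, -873/512, -1745/1024 | -109/64, -27/16, -13/8, -3/2, -1, 0 } = -3489/2048
edge 14 of 15 (R): { -2, -7/4, -55/32, -219/128, -437/256, -873/512, -1745/1024 | -3489/2048, -109/64, -27/16, -13/8, -3/2, -1, 0 } = -6979/4096
edge 15 of 15 (R): { -2, -7/4, -55/32, -219/128, -437/256, -873/512, -1745/1024 | -6979/4096, -3489/2048, -109/64, -27/16, -13/8, -3/2, -1, 0 } = -13959/8192

-13959/8192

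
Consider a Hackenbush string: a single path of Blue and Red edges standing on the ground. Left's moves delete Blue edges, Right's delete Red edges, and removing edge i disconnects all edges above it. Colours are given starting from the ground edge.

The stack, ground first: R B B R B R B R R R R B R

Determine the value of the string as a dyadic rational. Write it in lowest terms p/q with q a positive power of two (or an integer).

step 1: add R to get R; options L={ — } R={ 0 } so -1
step 2: add B to get RB; options L={ -1 } R={ 0 } so -1/2
step 3: add B to get RBB; options L={ -1; -1/2 } R={ 0 } so -1/4
step 4: add R to get RBBR; options L={ -1; -1/2 } R={ -1/4; 0 } so -3/8
step 5: add B to get RBBRB; options L={ -1; -1/2; -3/8 } R={ -1/4; 0 } so -5/16
step 6: add R to get RBBRBR; options L={ -1; -1/2; -3/8 } R={ -5/16; -1/4; 0 } so -11/32
step 7: add B to get RBBRBRB; options L={ -1; -1/2; -3/8; -11/32 } R={ -5/16; -1/4; 0 } so -21/64
step 8: add R to get RBBRBRBR; options L={ -1; -1/2; -3/8; -11/32 } R={ -21/64; -5/16; -1/4; 0 } so -43/128
step 9: add R to get RBBRBRBRR; options L={ -1; -1/2; -3/8; -11/32 } R={ -43/128; -21/64; -5/16; -1/4; 0 } so -87/256
step 10: add R to get RBBRBRBRRR; options L={ -1; -1/2; -3/8; -11/32 } R={ -87/256; -43/128; -21/64; -5/16; -1/4; 0 } so -175/512
step 11: add R to get RBBRBRBRRRR; options L={ -1; -1/2; -3/8; -11/32 } R={ -175/512; -87/256; -43/128; -21/64; -5/16; -1/4; 0 } so -351/1024
step 12: add B to get RBBRBRBRRRRB; options L={ -1; -1/2; -3/8; -11/32; -351/1024 } R={ -175/512; -87/256; -43/128; -21/64; -5/16; -1/4; 0 } so -701/2048
step 13: add R to get RBBRBRBRRRRBR; options L={ -1; -1/2; -3/8; -11/32; -351/1024 } R={ -701/2048; -175/512; -87/256; -43/128; -21/64; -5/16; -1/4; 0 } so -1403/4096

-1403/4096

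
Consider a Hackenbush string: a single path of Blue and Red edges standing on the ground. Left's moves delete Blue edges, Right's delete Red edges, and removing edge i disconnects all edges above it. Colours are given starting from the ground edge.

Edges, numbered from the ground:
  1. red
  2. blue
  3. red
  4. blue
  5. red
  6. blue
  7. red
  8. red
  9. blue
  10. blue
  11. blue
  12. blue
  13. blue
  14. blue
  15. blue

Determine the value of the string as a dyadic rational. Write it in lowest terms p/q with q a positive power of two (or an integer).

-11009/16384

Recurse on prefixes of the 15-edge string red blue red blue red blue red red blue blue blue blue blue blue blue:
1 of 15 · r · max L −∞ · min R 0 gives -1
2 of 15 · rb · max L -1 · min R 0 gives -1/2
3 of 15 · rbr · max L -1 · min R -1/2 gives -3/4
4 of 15 · rbrb · max L -3/4 · min R -1/2 gives -5/8
5 of 15 · rbrbr · max L -3/4 · min R -5/8 gives -11/16
6 of 15 · rbrbrb · max L -11/16 · min R -5/8 gives -21/32
7 of 15 · rbrbrbr · max L -11/16 · min R -21/32 gives -43/64
8 of 15 · rbrbrbrr · max L -11/16 · min R -43/64 gives -87/128
9 of 15 · rbrbrbrrb · max L -87/128 · min R -43/64 gives -173/256
10 of 15 · rbrbrbrrbb · max L -173/256 · min R -43/64 gives -345/512
11 of 15 · rbrbrbrrbbb · max L -345/512 · min R -43/64 gives -689/1024
12 of 15 · rbrbrbrrbbbb · max L -689/1024 · min R -43/64 gives -1377/2048
13 of 15 · rbrbrbrrbbbbb · max L -1377/2048 · min R -43/64 gives -2753/4096
14 of 15 · rbrbrbrrbbbbbb · max L -2753/4096 · min R -43/64 gives -5505/8192
15 of 15 · rbrbrbrrbbbbbbb · max L -5505/8192 · min R -43/64 gives -11009/16384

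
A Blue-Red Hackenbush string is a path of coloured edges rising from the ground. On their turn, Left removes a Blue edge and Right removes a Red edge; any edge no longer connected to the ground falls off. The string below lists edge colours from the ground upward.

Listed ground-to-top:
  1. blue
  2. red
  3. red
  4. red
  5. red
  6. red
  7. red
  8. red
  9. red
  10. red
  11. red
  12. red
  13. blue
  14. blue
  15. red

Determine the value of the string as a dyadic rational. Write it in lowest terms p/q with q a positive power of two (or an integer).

13/16384

value_1 [b]  L=[0]  R=[]  ⇒ 1
value_2 [br]  L=[0]  R=[1]  ⇒ 1/2
value_3 [brr]  L=[0]  R=[1/2,1]  ⇒ 1/4
value_4 [brrr]  L=[0]  R=[1/4,1/2,1]  ⇒ 1/8
value_5 [brrrr]  L=[0]  R=[1/8,1/4,1/2,1]  ⇒ 1/16
value_6 [brrrrr]  L=[0]  R=[1/16,1/8,1/4,1/2,1]  ⇒ 1/32
value_7 [brrrrrr]  L=[0]  R=[1/32,1/16,1/8,1/4,1/2,1]  ⇒ 1/64
value_8 [brrrrrrr]  L=[0]  R=[1/64,1/32,1/16,1/8,1/4,1/2,1]  ⇒ 1/128
value_9 [brrrrrrrr]  L=[0]  R=[1/128,1/64,1/32,1/16,1/8,1/4,1/2,1]  ⇒ 1/256
value_10 [brrrrrrrrr]  L=[0]  R=[1/256,1/128,1/64,1/32,1/16,1/8,1/4,1/2,1]  ⇒ 1/512
value_11 [brrrrrrrrrr]  L=[0]  R=[1/512,1/256,1/128,1/64,1/32,1/16,1/8,1/4,1/2,1]  ⇒ 1/1024
value_12 [brrrrrrrrrrr]  L=[0]  R=[1/1024,1/512,1/256,1/128,1/64,1/32,1/16,1/8,1/4,1/2,1]  ⇒ 1/2048
value_13 [brrrrrrrrrrrb]  L=[0,1/2048]  R=[1/1024,1/512,1/256,1/128,1/64,1/32,1/16,1/8,1/4,1/2,1]  ⇒ 3/4096
value_14 [brrrrrrrrrrrbb]  L=[0,1/2048,3/4096]  R=[1/1024,1/512,1/256,1/128,1/64,1/32,1/16,1/8,1/4,1/2,1]  ⇒ 7/8192
value_15 [brrrrrrrrrrrbbr]  L=[0,1/2048,3/4096]  R=[7/8192,1/1024,1/512,1/256,1/128,1/64,1/32,1/16,1/8,1/4,1/2,1]  ⇒ 13/16384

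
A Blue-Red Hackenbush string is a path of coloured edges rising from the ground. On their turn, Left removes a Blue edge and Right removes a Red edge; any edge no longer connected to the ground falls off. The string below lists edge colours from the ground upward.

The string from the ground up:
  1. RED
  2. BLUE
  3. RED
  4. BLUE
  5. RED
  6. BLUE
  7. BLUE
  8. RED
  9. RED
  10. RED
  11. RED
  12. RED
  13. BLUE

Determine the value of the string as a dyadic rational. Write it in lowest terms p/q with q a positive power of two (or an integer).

edge 1 of 13 (RED): { (no moves) | 0 } — -1
edge 2 of 13 (BLUE): { -1 | 0 } — -1/2
edge 3 of 13 (RED): { -1 | -1/2 0 } — -3/4
edge 4 of 13 (BLUE): { -1 -3/4 | -1/2 0 } — -5/8
edge 5 of 13 (RED): { -1 -3/4 | -5/8 -1/2 0 } — -11/16
edge 6 of 13 (BLUE): { -1 -3/4 -11/16 | -5/8 -1/2 0 } — -21/32
edge 7 of 13 (BLUE): { -1 -3/4 -11/16 -21/32 | -5/8 -1/2 0 } — -41/64
edge 8 of 13 (RED): { -1 -3/4 -11/16 -21/32 | -41/64 -5/8 -1/2 0 } — -83/128
edge 9 of 13 (RED): { -1 -3/4 -11/16 -21/32 | -83/128 -41/64 -5/8 -1/2 0 } — -167/256
edge 10 of 13 (RED): { -1 -3/4 -11/16 -21/32 | -167/256 -83/128 -41/64 -5/8 -1/2 0 } — -335/512
edge 11 of 13 (RED): { -1 -3/4 -11/16 -21/32 | -335/512 -167/256 -83/128 -41/64 -5/8 -1/2 0 } — -671/1024
edge 12 of 13 (RED): { -1 -3/4 -11/16 -21/32 | -671/1024 -335/512 -167/256 -83/128 -41/64 -5/8 -1/2 0 } — -1343/2048
edge 13 of 13 (BLUE): { -1 -3/4 -11/16 -21/32 -1343/2048 | -671/1024 -335/512 -167/256 -83/128 -41/64 -5/8 -1/2 0 } — -2685/4096

-2685/4096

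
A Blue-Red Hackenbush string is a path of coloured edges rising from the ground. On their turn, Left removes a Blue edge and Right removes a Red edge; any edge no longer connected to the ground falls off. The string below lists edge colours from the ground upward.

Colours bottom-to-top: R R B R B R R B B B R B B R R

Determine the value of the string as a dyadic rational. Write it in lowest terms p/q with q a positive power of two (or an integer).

-13863/8192

Prefix values for R R B R B R R B B B R B B R R via {L|R} + simplicity:
g_1 [R]  L=[·]  R=[0]  — -1
g_2 [RR]  L=[·]  R=[-1; 0]  — -2
g_3 [RRB]  L=[-2]  R=[-1; 0]  — -3/2
g_4 [RRBR]  L=[-2]  R=[-3/2; -1; 0]  — -7/4
g_5 [RRBRB]  L=[-2; -7/4]  R=[-3/2; -1; 0]  — -13/8
g_6 [RRBRBR]  L=[-2; -7/4]  R=[-13/8; -3/2; -1; 0]  — -27/16
g_7 [RRBRBRR]  L=[-2; -7/4]  R=[-27/16; -13/8; -3/2; -1; 0]  — -55/32
g_8 [RRBRBRRB]  L=[-2; -7/4; -55/32]  R=[-27/16; -13/8; -3/2; -1; 0]  — -109/64
g_9 [RRBRBRRBB]  L=[-2; -7/4; -55/32; -109/64]  R=[-27/16; -13/8; -3/2; -1; 0]  — -217/128
g_10 [RRBRBRRBBB]  L=[-2; -7/4; -55/32; -109/64; -217/128]  R=[-27/16; -13/8; -3/2; -1; 0]  — -433/256
g_11 [RRBRBRRBBBR]  L=[-2; -7/4; -55/32; -109/64; -217/128]  R=[-433/256; -27/16; -13/8; -3/2; -1; 0]  — -867/512
g_12 [RRBRBRRBBBRB]  L=[-2; -7/4; -55/32; -109/64; -217/128; -867/512]  R=[-433/256; -27/16; -13/8; -3/2; -1; 0]  — -1733/1024
g_13 [RRBRBRRBBBRBB]  L=[-2; -7/4; -55/32; -109/64; -217/128; -867/512; -1733/1024]  R=[-433/256; -27/16; -13/8; -3/2; -1; 0]  — -3465/2048
g_14 [RRBRBRRBBBRBBR]  L=[-2; -7/4; -55/32; -109/64; -217/128; -867/512; -1733/1024]  R=[-3465/2048; -433/256; -27/16; -13/8; -3/2; -1; 0]  — -6931/4096
g_15 [RRBRBRRBBBRBBRR]  L=[-2; -7/4; -55/32; -109/64; -217/128; -867/512; -1733/1024]  R=[-6931/4096; -3465/2048; -433/256; -27/16; -13/8; -3/2; -1; 0]  — -13863/8192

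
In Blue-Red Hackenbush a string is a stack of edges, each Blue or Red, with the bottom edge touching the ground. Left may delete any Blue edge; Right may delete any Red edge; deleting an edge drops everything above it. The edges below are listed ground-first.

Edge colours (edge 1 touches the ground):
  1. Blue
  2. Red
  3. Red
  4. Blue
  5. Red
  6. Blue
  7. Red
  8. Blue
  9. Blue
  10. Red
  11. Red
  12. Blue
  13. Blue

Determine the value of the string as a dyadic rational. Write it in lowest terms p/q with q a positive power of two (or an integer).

1383/4096

step 1: add Blue to get B; options L={ 0 } R={ ∅ } -> 1
step 2: add Red to get BR; options L={ 0 } R={ 1 } -> 1/2
step 3: add Red to get BRR; options L={ 0 } R={ 1/2,1 } -> 1/4
step 4: add Blue to get BRRB; options L={ 0,1/4 } R={ 1/2,1 } -> 3/8
step 5: add Red to get BRRBR; options L={ 0,1/4 } R={ 3/8,1/2,1 } -> 5/16
step 6: add Blue to get BRRBRB; options L={ 0,1/4,5/16 } R={ 3/8,1/2,1 } -> 11/32
step 7: add Red to get BRRBRBR; options L={ 0,1/4,5/16 } R={ 11/32,3/8,1/2,1 } -> 21/64
step 8: add Blue to get BRRBRBRB; options L={ 0,1/4,5/16,21/64 } R={ 11/32,3/8,1/2,1 } -> 43/128
step 9: add Blue to get BRRBRBRBB; options L={ 0,1/4,5/16,21/64,43/128 } R={ 11/32,3/8,1/2,1 } -> 87/256
step 10: add Red to get BRRBRBRBBR; options L={ 0,1/4,5/16,21/64,43/128 } R={ 87/256,11/32,3/8,1/2,1 } -> 173/512
step 11: add Red to get BRRBRBRBBRR; options L={ 0,1/4,5/16,21/64,43/128 } R={ 173/512,87/256,11/32,3/8,1/2,1 } -> 345/1024
step 12: add Blue to get BRRBRBRBBRRB; options L={ 0,1/4,5/16,21/64,43/128,345/1024 } R={ 173/512,87/256,11/32,3/8,1/2,1 } -> 691/2048
step 13: add Blue to get BRRBRBRBBRRBB; options L={ 0,1/4,5/16,21/64,43/128,345/1024,691/2048 } R={ 173/512,87/256,11/32,3/8,1/2,1 } -> 1383/4096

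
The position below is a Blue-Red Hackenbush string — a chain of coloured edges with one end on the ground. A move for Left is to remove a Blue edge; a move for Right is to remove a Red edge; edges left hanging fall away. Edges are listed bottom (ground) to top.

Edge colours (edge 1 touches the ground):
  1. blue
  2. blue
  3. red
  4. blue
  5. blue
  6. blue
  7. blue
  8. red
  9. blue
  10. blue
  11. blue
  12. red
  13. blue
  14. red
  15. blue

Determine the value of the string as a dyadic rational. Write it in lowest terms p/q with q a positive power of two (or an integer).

value(b) = { 0 |  } ⇒ 1
value(bb) = { 0,1 |  } ⇒ 2
value(bbr) = { 0,1 | 2 } ⇒ 3/2
value(bbrb) = { 0,1,3/2 | 2 } ⇒ 7/4
value(bbrbb) = { 0,1,3/2,7/4 | 2 } ⇒ 15/8
value(bbrbbb) = { 0,1,3/2,7/4,15/8 | 2 } ⇒ 31/16
value(bbrbbbb) = { 0,1,3/2,7/4,15/8,31/16 | 2 } ⇒ 63/32
value(bbrbbbbr) = { 0,1,3/2,7/4,15/8,31/16 | 63/32,2 } ⇒ 125/64
value(bbrbbbbrb) = { 0,1,3/2,7/4,15/8,31/16,125/64 | 63/32,2 } ⇒ 251/128
value(bbrbbbbrbb) = { 0,1,3/2,7/4,15/8,31/16,125/64,251/128 | 63/32,2 } ⇒ 503/256
value(bbrbbbbrbbb) = { 0,1,3/2,7/4,15/8,31/16,125/64,251/128,503/256 | 63/32,2 } ⇒ 1007/512
value(bbrbbbbrbbbr) = { 0,1,3/2,7/4,15/8,31/16,125/64,251/128,503/256 | 1007/512,63/32,2 } ⇒ 2013/1024
value(bbrbbbbrbbbrb) = { 0,1,3/2,7/4,15/8,31/16,125/64,251/128,503/256,2013/1024 | 1007/512,63/32,2 } ⇒ 4027/2048
value(bbrbbbbrbbbrbr) = { 0,1,3/2,7/4,15/8,31/16,125/64,251/128,503/256,2013/1024 | 4027/2048,1007/512,63/32,2 } ⇒ 8053/4096
value(bbrbbbbrbbbrbrb) = { 0,1,3/2,7/4,15/8,31/16,125/64,251/128,503/256,2013/1024,8053/4096 | 4027/2048,1007/512,63/32,2 } ⇒ 16107/8192

16107/8192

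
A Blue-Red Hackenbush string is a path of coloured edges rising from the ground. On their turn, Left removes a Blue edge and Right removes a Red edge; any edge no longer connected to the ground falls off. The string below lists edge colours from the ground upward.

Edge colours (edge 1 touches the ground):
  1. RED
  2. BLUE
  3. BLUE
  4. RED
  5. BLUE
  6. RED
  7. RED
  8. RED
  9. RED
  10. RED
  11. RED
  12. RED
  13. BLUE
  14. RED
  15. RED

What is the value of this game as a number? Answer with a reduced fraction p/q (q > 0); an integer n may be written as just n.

-6135/16384

step 1: add RED to get R; options L={  } R={ 0 } => -1
step 2: add BLUE to get RB; options L={ -1 } R={ 0 } => -1/2
step 3: add BLUE to get RBB; options L={ -1, -1/2 } R={ 0 } => -1/4
step 4: add RED to get RBBR; options L={ -1, -1/2 } R={ -1/4, 0 } => -3/8
step 5: add BLUE to get RBBRB; options L={ -1, -1/2, -3/8 } R={ -1/4, 0 } => -5/16
step 6: add RED to get RBBRBR; options L={ -1, -1/2, -3/8 } R={ -5/16, -1/4, 0 } => -11/32
step 7: add RED to get RBBRBRR; options L={ -1, -1/2, -3/8 } R={ -11/32, -5/16, -1/4, 0 } => -23/64
step 8: add RED to get RBBRBRRR; options L={ -1, -1/2, -3/8 } R={ -23/64, -11/32, -5/16, -1/4, 0 } => -47/128
step 9: add RED to get RBBRBRRRR; options L={ -1, -1/2, -3/8 } R={ -47/128, -23/64, -11/32, -5/16, -1/4, 0 } => -95/256
step 10: add RED to get RBBRBRRRRR; options L={ -1, -1/2, -3/8 } R={ -95/256, -47/128, -23/64, -11/32, -5/16, -1/4, 0 } => -191/512
step 11: add RED to get RBBRBRRRRRR; options L={ -1, -1/2, -3/8 } R={ -191/512, -95/256, -47/128, -23/64, -11/32, -5/16, -1/4, 0 } => -383/1024
step 12: add RED to get RBBRBRRRRRRR; options L={ -1, -1/2, -3/8 } R={ -383/1024, -191/512, -95/256, -47/128, -23/64, -11/32, -5/16, -1/4, 0 } => -767/2048
step 13: add BLUE to get RBBRBRRRRRRRB; options L={ -1, -1/2, -3/8, -767/2048 } R={ -383/1024, -191/512, -95/256, -47/128, -23/64, -11/32, -5/16, -1/4, 0 } => -1533/4096
step 14: add RED to get RBBRBRRRRRRRBR; options L={ -1, -1/2, -3/8, -767/2048 } R={ -1533/4096, -383/1024, -191/512, -95/256, -47/128, -23/64, -11/32, -5/16, -1/4, 0 } => -3067/8192
step 15: add RED to get RBBRBRRRRRRRBRR; options L={ -1, -1/2, -3/8, -767/2048 } R={ -3067/8192, -1533/4096, -383/1024, -191/512, -95/256, -47/128, -23/64, -11/32, -5/16, -1/4, 0 } => -6135/16384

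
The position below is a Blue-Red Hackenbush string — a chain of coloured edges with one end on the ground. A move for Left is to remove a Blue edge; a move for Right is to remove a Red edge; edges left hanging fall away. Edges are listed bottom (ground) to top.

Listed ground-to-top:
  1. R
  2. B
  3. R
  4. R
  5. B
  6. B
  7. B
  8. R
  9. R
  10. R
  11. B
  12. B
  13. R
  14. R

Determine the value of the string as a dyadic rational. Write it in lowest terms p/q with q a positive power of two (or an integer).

-6375/8192

edge 1 of 14 (R): { (no moves) | 0 } gives -1
edge 2 of 14 (B): { -1 | 0 } gives -1/2
edge 3 of 14 (R): { -1 | -1/2 0 } gives -3/4
edge 4 of 14 (R): { -1 | -3/4 -1/2 0 } gives -7/8
edge 5 of 14 (B): { -1 -7/8 | -3/4 -1/2 0 } gives -13/16
edge 6 of 14 (B): { -1 -7/8 -13/16 | -3/4 -1/2 0 } gives -25/32
edge 7 of 14 (B): { -1 -7/8 -13/16 -25/32 | -3/4 -1/2 0 } gives -49/64
edge 8 of 14 (R): { -1 -7/8 -13/16 -25/32 | -49/64 -3/4 -1/2 0 } gives -99/128
edge 9 of 14 (R): { -1 -7/8 -13/16 -25/32 | -99/128 -49/64 -3/4 -1/2 0 } gives -199/256
edge 10 of 14 (R): { -1 -7/8 -13/16 -25/32 | -199/256 -99/128 -49/64 -3/4 -1/2 0 } gives -399/512
edge 11 of 14 (B): { -1 -7/8 -13/16 -25/32 -399/512 | -199/256 -99/128 -49/64 -3/4 -1/2 0 } gives -797/1024
edge 12 of 14 (B): { -1 -7/8 -13/16 -25/32 -399/512 -797/1024 | -199/256 -99/128 -49/64 -3/4 -1/2 0 } gives -1593/2048
edge 13 of 14 (R): { -1 -7/8 -13/16 -25/32 -399/512 -797/1024 | -1593/2048 -199/256 -99/128 -49/64 -3/4 -1/2 0 } gives -3187/4096
edge 14 of 14 (R): { -1 -7/8 -13/16 -25/32 -399/512 -797/1024 | -3187/4096 -1593/2048 -199/256 -99/128 -49/64 -3/4 -1/2 0 } gives -6375/8192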